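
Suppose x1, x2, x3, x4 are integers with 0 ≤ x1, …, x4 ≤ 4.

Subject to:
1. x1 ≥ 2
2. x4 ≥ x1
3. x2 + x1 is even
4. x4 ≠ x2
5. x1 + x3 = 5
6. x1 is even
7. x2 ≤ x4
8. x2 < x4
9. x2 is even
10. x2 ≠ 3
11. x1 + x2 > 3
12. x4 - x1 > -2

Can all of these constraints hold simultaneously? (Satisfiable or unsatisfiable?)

Satisfiable

Take x1 = 4, x2 = 2, x3 = 1, x4 = 4. Then constraint 5: x1 + x3 = 5; constraint 11: x1 + x2 = 6; constraint 12: x4 - x1 = 0, and every other listed constraint is also met.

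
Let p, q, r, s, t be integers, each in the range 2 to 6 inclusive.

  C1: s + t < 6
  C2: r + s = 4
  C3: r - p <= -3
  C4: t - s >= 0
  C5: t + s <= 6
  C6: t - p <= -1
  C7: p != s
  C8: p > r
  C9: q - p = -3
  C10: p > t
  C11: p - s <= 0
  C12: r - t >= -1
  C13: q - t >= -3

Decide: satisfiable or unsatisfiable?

Unsatisfiable

Constraints 3, 4, 11, and 12 give t − s ≥ 0, s − p ≥ 0, p − r ≥ 3, r − t ≥ -1.
Adding all 4 inequalities: the left sides telescope to 0, and the right sides sum to 0 + 0 + 3 + (-1) = 2. So 0 ≥ 2, which is false.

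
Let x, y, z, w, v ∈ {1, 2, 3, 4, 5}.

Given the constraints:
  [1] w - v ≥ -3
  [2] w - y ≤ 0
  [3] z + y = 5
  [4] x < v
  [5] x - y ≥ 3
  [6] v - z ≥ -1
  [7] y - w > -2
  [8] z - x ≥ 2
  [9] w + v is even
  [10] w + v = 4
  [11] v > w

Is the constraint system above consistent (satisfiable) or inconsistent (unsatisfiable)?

Unsatisfiable

Constraints 1, 2, 5, 6, and 8 give w − v ≥ -3, v − z ≥ -1, z − x ≥ 2, x − y ≥ 3, y − w ≥ 0.
Adding all 5 inequalities: the left sides telescope to 0, and the right sides sum to (-3) + (-1) + 2 + 3 + 0 = 1. So 0 ≥ 1, which is false.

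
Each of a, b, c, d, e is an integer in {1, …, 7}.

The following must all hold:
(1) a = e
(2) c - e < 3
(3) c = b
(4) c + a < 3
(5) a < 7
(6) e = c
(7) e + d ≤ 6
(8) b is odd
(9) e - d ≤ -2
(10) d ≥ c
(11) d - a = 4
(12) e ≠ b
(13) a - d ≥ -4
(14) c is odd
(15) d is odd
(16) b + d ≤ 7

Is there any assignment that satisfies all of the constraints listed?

From constraints 3 and 6, e = c = b, so e = b. But constraint 12 says e ≠ b. Contradiction.

Unsatisfiable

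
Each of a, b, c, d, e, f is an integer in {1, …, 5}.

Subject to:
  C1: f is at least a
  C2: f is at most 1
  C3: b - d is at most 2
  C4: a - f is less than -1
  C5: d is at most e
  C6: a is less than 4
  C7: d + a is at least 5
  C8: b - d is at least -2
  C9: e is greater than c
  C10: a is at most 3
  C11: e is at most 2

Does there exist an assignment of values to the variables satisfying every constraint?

From constraints 5 and 11: d ≤ e ≤ 2. From constraints 1 and 2: a ≤ f ≤ 1. Hence d + a ≤ 3. But constraint 7 requires d + a ≥ 5, and 5 > 3. Contradiction.

Unsatisfiable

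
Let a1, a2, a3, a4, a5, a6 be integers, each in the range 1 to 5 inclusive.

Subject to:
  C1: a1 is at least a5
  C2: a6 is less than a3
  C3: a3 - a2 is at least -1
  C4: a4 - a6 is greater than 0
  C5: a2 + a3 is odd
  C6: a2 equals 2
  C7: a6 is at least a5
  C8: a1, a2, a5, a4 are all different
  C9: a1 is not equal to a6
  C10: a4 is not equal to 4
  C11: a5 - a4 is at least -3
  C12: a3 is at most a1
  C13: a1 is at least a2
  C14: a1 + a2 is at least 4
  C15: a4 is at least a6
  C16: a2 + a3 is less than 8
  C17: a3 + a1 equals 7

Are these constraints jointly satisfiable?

Satisfiable

Try a1 = 4, a2 = 2, a3 = 3, a4 = 3, a5 = 1, a6 = 1.
Check constraint 3: a3 - a2 = 1; constraint 4: a4 - a6 = 2. The remaining constraints are straightforward to verify.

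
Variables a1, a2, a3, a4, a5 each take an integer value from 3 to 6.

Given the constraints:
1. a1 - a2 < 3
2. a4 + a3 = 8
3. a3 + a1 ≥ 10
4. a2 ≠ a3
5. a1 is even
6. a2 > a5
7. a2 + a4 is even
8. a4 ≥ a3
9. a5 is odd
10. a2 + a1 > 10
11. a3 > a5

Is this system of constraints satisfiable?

The assignment a1 = 6, a2 = 6, a3 = 4, a4 = 4, a5 = 3 works:
  constraint 1 holds since a1 - a2 = 0.
  constraint 2 holds since a4 + a3 = 8.
The rest check out directly.

Satisfiable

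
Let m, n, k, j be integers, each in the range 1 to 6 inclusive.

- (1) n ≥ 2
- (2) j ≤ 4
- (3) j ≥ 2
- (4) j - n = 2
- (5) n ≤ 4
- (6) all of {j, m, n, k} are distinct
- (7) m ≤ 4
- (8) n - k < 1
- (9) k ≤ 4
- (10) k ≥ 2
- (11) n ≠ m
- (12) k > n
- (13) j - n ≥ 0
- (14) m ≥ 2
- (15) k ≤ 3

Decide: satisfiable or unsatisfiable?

Unsatisfiable

Constraints 1, 2, 3, 5, 7, 9, 10, and 14 confine each of j, m, n, k to the 3 values {2, …, 4}.
Constraint 6 requires all 4 of them to be distinct, but only 3 values are available — impossible by the pigeonhole principle.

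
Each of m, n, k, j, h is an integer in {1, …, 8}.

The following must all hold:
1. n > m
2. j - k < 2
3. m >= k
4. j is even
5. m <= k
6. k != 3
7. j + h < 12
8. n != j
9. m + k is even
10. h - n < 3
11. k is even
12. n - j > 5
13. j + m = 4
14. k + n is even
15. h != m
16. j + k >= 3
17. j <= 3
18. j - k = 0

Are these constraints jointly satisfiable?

Satisfiable

Take m = 2, n = 8, k = 2, j = 2, h = 8. Then constraint 2: j - k = 0; constraint 7: j + h = 10, and every other listed constraint is also met.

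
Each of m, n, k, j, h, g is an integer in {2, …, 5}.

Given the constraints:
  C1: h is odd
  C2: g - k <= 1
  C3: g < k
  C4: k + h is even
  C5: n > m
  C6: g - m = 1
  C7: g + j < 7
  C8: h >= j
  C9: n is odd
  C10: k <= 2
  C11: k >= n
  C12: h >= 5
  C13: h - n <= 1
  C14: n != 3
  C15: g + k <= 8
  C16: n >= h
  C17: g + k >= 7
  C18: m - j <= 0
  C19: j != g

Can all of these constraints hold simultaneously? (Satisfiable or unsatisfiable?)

From constraints 12 and 16: n ≥ h and h ≥ 5, so n ≥ 5. From constraints 10 and 11: n ≤ k and k ≤ 2, so n ≤ 2. But 2 < 5, so no value of n works.

Unsatisfiable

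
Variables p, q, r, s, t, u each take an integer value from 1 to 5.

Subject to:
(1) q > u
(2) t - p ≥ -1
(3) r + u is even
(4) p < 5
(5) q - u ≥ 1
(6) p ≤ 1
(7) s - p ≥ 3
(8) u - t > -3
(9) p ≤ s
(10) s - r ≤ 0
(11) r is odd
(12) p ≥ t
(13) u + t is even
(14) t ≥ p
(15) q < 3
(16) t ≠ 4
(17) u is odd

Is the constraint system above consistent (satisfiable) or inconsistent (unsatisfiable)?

Satisfiable

Setting (p, q, r, s, t, u) = (1, 2, 5, 5, 1, 1) satisfies everything: constraint 2: t - p = 0; constraint 5: q - u = 1; constraint 7: s - p = 4, and the others follow.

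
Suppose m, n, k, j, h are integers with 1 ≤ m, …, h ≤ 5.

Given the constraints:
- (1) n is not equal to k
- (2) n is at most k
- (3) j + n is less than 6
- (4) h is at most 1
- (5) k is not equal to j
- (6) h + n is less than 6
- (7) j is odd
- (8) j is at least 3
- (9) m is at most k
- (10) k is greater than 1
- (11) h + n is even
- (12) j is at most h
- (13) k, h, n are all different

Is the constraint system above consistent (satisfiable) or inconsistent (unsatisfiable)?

From constraints 8 and 12: h ≥ j and j ≥ 3, so h ≥ 3. From constraint 4: h ≤ 1. But 1 < 3, so no value of h works.

Unsatisfiable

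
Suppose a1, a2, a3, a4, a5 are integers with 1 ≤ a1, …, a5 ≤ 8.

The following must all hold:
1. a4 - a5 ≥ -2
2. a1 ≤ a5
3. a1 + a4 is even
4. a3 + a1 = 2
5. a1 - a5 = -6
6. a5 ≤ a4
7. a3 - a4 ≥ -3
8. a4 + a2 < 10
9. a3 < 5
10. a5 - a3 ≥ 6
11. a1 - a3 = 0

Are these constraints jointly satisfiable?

Unsatisfiable

Constraints 1, 7, and 10 give a4 − a5 ≥ -2, a5 − a3 ≥ 6, a3 − a4 ≥ -3.
Adding all 3 inequalities: the left sides telescope to 0, and the right sides sum to (-2) + 6 + (-3) = 1. So 0 ≥ 1, which is false.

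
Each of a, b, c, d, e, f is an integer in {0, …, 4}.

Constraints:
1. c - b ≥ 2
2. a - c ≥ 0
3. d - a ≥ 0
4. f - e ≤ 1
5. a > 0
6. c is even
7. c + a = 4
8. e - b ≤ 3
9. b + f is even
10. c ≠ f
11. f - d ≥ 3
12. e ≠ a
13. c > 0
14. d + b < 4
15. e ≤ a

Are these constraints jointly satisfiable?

Constraints 1, 2, 3, 4, 8, and 11 give a − c ≥ 0, c − b ≥ 2, b − e ≥ -3, e − f ≥ -1, f − d ≥ 3, d − a ≥ 0.
Adding all 6 inequalities: the left sides telescope to 0, and the right sides sum to 0 + 2 + (-3) + (-1) + 3 + 0 = 1. So 0 ≥ 1, which is false.

Unsatisfiable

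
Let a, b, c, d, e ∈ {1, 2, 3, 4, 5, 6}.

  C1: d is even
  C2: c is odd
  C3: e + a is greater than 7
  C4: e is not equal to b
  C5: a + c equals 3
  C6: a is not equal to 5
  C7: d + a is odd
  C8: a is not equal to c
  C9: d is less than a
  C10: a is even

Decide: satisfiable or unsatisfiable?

Constraint 1 makes d even and constraint 10 makes a even, so d + a must be even. Constraint 7 says d + a is odd — contradiction.

Unsatisfiable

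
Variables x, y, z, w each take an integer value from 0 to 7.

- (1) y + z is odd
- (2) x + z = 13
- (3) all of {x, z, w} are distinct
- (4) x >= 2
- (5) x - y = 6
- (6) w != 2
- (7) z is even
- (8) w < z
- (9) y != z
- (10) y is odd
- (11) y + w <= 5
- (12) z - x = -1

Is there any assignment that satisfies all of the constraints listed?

Setting (x, y, z, w) = (7, 1, 6, 1) satisfies everything: constraint 2: x + z = 13; constraint 5: x - y = 6, and the others follow.

Satisfiable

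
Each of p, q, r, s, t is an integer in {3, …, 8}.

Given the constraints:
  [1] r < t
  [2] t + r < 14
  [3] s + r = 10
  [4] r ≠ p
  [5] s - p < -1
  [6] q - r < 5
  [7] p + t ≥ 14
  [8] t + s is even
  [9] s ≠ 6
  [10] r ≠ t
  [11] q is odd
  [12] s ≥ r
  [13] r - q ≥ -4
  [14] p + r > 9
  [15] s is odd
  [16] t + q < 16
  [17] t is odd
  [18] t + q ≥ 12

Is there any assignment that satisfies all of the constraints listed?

Satisfiable

Setting (p, q, r, s, t) = (7, 7, 5, 5, 7) satisfies everything: constraint 2: t + r = 12; constraint 3: s + r = 10; constraint 5: s - p = -2, and the others follow.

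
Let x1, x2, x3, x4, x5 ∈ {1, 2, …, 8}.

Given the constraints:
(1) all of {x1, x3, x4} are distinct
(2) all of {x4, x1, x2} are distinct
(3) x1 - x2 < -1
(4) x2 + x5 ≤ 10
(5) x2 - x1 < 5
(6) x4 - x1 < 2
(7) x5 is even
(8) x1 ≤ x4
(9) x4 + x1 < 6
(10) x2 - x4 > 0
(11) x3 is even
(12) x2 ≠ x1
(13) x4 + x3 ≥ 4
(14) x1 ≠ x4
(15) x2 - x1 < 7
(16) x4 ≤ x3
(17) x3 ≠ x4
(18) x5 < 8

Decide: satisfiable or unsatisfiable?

Take x1 = 2, x2 = 6, x3 = 4, x4 = 3, x5 = 4. Then constraint 3: x1 - x2 = -4; constraint 4: x2 + x5 = 10; constraint 5: x2 - x1 = 4, and every other listed constraint is also met.

Satisfiable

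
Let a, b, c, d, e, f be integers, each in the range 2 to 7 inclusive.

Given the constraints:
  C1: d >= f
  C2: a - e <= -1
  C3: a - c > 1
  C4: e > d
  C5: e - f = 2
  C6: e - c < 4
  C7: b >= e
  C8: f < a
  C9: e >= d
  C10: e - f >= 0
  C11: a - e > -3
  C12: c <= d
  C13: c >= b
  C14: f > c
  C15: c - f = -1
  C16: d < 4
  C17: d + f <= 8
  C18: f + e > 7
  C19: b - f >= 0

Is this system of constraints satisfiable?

Unsatisfiable

Constraints 2, 7, 8, 13, and 14 give c < f, f < a, a < e, e ≤ b, b ≤ c. Chaining: c < f < a < e ≤ b ≤ c, which forces c < c — impossible.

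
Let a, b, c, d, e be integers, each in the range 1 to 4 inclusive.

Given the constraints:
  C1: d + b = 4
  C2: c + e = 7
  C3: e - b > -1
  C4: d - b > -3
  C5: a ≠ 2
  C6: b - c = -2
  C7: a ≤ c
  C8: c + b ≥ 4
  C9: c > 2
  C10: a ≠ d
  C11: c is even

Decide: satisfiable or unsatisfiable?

Setting (a, b, c, d, e) = (4, 2, 4, 2, 3) satisfies everything: constraint 1: d + b = 4; constraint 2: c + e = 7, and the others follow.

Satisfiable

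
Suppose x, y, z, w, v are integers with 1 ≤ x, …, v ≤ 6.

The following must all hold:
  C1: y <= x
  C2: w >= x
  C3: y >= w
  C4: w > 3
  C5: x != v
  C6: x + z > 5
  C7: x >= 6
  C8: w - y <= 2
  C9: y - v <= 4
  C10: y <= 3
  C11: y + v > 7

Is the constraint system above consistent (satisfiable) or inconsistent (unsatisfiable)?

From constraints 2 and 7: w ≥ x and x ≥ 6, so w ≥ 6. From constraints 3 and 10: w ≤ y and y ≤ 3, so w ≤ 3. But 3 < 6, so no value of w works.

Unsatisfiable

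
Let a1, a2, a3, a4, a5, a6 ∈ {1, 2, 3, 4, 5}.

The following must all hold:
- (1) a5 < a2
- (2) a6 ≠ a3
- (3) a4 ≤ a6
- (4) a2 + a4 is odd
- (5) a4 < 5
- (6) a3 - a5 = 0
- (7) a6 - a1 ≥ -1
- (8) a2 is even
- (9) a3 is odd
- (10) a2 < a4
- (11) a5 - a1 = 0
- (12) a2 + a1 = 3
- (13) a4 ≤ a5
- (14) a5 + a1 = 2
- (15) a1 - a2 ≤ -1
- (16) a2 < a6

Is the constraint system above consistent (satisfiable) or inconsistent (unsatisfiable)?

Constraints 1, 10, and 13 give a2 < a4, a4 ≤ a5, a5 < a2. Chaining: a2 < a4 ≤ a5 < a2, which forces a2 < a2 — impossible.

Unsatisfiable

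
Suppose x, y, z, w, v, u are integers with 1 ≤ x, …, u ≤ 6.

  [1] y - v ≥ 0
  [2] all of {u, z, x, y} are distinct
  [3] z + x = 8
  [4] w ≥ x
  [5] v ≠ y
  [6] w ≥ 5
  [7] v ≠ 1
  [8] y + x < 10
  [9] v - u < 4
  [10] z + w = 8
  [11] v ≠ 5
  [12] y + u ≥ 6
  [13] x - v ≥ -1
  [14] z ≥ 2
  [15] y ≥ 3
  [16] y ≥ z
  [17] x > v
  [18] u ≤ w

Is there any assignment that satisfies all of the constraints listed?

Setting (x, y, z, w, v, u) = (5, 4, 3, 5, 3, 2) satisfies everything: constraint 1: y - v = 1; constraint 3: z + x = 8; constraint 8: y + x = 9, and the others follow.

Satisfiable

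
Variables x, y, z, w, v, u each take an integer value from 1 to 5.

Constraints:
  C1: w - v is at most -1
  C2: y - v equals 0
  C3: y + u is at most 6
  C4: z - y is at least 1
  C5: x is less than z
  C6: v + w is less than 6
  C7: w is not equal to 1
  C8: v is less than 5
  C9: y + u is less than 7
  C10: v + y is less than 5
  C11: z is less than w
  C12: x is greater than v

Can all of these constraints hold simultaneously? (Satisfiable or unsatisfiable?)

Unsatisfiable

Constraints 1, 5, 11, and 12 give z < w, w < v, v < x, x < z. Chaining: z < w < v < x < z, which forces z < z — impossible.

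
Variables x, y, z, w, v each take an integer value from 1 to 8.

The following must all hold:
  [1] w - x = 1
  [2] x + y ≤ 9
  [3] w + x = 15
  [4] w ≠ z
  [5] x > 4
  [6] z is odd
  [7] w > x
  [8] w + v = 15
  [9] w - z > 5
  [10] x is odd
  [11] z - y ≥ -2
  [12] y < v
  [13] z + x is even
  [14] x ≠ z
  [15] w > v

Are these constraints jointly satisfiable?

Satisfiable

Try x = 7, y = 1, z = 1, w = 8, v = 7.
Check constraint 1: w - x = 1; constraint 2: x + y = 8; constraint 3: w + x = 15. The remaining constraints are straightforward to verify.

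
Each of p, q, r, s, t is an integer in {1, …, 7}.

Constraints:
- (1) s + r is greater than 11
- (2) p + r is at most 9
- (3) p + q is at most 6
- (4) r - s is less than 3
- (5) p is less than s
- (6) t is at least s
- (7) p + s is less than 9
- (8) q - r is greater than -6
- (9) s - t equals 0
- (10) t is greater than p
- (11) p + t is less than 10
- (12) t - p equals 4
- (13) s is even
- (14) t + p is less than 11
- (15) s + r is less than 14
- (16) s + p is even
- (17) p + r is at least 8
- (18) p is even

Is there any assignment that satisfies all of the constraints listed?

Satisfiable

Try p = 2, q = 4, r = 7, s = 6, t = 6.
Check constraint 1: s + r = 13; constraint 2: p + r = 9. The remaining constraints are straightforward to verify.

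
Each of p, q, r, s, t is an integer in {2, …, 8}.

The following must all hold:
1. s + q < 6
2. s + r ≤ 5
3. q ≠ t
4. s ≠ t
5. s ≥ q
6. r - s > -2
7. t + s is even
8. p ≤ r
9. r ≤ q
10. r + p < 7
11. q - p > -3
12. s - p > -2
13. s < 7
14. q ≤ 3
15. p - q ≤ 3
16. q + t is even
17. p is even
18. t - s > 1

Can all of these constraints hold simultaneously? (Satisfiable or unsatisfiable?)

Setting (p, q, r, s, t) = (2, 2, 2, 2, 6) satisfies everything: constraint 1: s + q = 4; constraint 2: s + r = 4, and the others follow.

Satisfiable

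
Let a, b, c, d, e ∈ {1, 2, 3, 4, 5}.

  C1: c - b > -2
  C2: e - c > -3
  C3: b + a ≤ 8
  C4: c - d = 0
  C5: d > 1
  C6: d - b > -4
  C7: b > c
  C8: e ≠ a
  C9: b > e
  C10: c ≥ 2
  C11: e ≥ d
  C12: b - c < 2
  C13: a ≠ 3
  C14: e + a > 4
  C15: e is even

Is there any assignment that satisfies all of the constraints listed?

Try a = 4, b = 3, c = 2, d = 2, e = 2.
Check constraint 1: c - b = -1; constraint 2: e - c = 0. The remaining constraints are straightforward to verify.

Satisfiable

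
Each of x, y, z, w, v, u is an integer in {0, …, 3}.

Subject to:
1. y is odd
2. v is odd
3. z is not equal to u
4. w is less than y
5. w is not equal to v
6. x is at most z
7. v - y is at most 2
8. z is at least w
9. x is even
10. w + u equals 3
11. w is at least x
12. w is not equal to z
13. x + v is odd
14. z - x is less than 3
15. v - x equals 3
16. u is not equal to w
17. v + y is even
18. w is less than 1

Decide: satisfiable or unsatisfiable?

Take x = 0, y = 3, z = 2, w = 0, v = 3, u = 3. Then constraint 7: v - y = 0; constraint 10: w + u = 3; constraint 14: z - x = 2, and every other listed constraint is also met.

Satisfiable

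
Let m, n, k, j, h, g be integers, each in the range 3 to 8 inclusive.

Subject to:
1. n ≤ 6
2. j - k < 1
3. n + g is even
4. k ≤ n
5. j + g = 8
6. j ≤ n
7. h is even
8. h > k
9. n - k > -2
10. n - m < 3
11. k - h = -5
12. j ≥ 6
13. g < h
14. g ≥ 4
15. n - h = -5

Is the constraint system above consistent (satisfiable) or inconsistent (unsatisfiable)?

Unsatisfiable

From constraint 12: j ≥ 6. From constraint 14: g ≥ 4. Hence j + g ≥ 10. But constraint 5 requires j + g = 8, and 8 < 10. Contradiction.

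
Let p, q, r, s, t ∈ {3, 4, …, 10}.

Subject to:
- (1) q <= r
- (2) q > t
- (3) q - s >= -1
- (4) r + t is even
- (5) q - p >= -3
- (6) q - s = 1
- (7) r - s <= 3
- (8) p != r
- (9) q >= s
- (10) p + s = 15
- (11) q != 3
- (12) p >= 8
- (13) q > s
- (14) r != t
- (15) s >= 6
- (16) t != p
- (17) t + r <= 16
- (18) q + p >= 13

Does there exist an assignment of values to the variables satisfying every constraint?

Satisfiable

The assignment p = 8, q = 8, r = 10, s = 7, t = 4 works:
  constraint 3 holds since q - s = 1.
  constraint 5 holds since q - p = 0.
The rest check out directly.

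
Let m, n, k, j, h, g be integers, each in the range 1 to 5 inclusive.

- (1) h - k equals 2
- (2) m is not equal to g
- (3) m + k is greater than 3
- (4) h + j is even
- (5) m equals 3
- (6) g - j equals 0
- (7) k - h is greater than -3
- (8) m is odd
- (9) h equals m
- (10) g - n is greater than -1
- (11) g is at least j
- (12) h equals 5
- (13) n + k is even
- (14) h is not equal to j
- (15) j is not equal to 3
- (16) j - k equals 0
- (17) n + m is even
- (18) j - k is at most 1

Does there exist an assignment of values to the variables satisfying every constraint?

Unsatisfiable

Constraint 12 fixes h = 5 and constraint 5 fixes m = 3, but constraint 9 requires h = m. Since 5 ≠ 3, contradiction.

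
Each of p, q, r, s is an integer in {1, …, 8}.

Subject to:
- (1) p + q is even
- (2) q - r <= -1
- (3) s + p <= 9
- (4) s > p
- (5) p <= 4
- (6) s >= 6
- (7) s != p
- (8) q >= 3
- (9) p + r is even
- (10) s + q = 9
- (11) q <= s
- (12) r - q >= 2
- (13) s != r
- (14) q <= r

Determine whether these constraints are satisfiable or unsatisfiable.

The assignment p = 1, q = 3, r = 7, s = 6 works:
  constraint 2 holds since q - r = -4.
  constraint 3 holds since s + p = 7.
The rest check out directly.

Satisfiable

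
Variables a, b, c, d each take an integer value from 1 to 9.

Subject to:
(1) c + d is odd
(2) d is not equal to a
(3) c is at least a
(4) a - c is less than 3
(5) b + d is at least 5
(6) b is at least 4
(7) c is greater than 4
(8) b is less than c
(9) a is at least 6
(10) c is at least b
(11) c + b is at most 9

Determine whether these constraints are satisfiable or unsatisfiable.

From constraints 3 and 9: c ≥ a ≥ 6. From constraint 6: b ≥ 4. Hence c + b ≥ 10. But constraint 11 requires c + b ≤ 9, and 9 < 10. Contradiction.

Unsatisfiable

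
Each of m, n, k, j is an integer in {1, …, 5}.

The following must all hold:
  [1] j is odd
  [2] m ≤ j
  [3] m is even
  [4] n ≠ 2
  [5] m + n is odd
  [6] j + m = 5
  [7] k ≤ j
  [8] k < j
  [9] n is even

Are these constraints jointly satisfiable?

Unsatisfiable

Constraint 3 makes m even and constraint 9 makes n even, so m + n must be even. Constraint 5 says m + n is odd — contradiction.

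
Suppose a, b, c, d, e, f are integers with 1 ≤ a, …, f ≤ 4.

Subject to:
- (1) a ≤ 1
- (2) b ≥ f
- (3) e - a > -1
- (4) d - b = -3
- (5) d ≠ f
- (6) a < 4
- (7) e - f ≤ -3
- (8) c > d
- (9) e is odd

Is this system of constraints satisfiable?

The assignment a = 1, b = 4, c = 2, d = 1, e = 1, f = 4 works:
  constraint 3 holds since e - a = 0.
  constraint 4 holds since d - b = -3.
  constraint 7 holds since e - f = -3.
The rest check out directly.

Satisfiable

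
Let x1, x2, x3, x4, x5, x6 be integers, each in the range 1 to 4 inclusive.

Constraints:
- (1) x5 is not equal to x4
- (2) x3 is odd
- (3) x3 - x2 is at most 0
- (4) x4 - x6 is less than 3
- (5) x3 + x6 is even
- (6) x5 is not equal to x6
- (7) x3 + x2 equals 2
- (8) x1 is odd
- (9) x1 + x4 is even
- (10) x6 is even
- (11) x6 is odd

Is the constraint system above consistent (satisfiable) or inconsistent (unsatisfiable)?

Constraint 2 makes x3 odd and constraint 10 makes x6 even, so x3 + x6 must be odd. Constraint 5 says x3 + x6 is even — contradiction.

Unsatisfiable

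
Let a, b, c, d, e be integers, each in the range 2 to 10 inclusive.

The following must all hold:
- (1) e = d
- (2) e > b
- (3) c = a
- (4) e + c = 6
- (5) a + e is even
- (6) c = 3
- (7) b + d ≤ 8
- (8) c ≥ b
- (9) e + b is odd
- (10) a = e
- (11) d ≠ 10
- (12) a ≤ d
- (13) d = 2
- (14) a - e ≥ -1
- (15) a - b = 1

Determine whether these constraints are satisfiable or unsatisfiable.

Constraint 6 fixes c = 3 and constraint 13 fixes d = 2. Constraints 1, 3, and 10 give c = a = e = d, so c = d. But 3 ≠ 2 — contradiction.

Unsatisfiable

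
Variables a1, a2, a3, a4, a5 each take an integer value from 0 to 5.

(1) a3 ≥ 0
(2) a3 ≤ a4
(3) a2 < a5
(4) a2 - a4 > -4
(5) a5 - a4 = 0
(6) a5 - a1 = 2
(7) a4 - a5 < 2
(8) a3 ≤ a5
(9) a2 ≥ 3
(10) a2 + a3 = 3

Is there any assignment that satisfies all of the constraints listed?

Take a1 = 2, a2 = 3, a3 = 0, a4 = 4, a5 = 4. Then constraint 4: a2 - a4 = -1; constraint 5: a5 - a4 = 0, and every other listed constraint is also met.

Satisfiable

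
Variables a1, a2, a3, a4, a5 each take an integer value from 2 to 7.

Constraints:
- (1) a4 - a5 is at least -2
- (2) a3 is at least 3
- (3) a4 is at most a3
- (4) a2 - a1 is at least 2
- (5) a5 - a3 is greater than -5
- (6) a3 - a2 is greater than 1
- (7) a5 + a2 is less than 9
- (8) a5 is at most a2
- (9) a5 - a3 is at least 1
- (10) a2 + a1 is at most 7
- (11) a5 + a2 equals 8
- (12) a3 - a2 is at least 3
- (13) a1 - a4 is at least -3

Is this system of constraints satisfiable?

Constraints 1, 4, 9, 12, and 13 give a1 − a4 ≥ -3, a4 − a5 ≥ -2, a5 − a3 ≥ 1, a3 − a2 ≥ 3, a2 − a1 ≥ 2.
Adding all 5 inequalities: the left sides telescope to 0, and the right sides sum to (-3) + (-2) + 1 + 3 + 2 = 1. So 0 ≥ 1, which is false.

Unsatisfiable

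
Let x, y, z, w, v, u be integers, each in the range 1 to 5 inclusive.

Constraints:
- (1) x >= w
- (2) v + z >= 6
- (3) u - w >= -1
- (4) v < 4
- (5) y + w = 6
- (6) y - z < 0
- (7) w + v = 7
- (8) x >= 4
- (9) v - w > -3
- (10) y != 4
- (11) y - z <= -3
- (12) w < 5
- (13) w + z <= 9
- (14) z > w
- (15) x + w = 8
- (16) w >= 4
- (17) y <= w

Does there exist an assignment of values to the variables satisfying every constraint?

Satisfiable

Setting (x, y, z, w, v, u) = (4, 2, 5, 4, 3, 4) satisfies everything: constraint 2: v + z = 8; constraint 3: u - w = 0, and the others follow.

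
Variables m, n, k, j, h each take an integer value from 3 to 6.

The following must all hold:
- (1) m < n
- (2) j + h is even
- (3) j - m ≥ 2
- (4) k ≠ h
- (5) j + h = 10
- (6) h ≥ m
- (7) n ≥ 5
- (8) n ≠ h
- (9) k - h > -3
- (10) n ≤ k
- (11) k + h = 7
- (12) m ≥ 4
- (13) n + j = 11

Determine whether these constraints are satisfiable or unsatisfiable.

From constraints 7 and 10: k ≥ n ≥ 5. From constraints 6 and 12: h ≥ m ≥ 4. Hence k + h ≥ 9. But constraint 11 requires k + h = 7, and 7 < 9. Contradiction.

Unsatisfiable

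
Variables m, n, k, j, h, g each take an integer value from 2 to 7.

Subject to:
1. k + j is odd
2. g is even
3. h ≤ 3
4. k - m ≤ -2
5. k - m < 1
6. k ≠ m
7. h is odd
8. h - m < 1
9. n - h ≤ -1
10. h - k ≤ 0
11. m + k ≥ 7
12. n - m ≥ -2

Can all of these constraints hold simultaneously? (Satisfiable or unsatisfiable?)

Constraints 4, 9, 10, and 12 give k − h ≥ 0, h − n ≥ 1, n − m ≥ -2, m − k ≥ 2.
Adding all 4 inequalities: the left sides telescope to 0, and the right sides sum to 0 + 1 + (-2) + 2 = 1. So 0 ≥ 1, which is false.

Unsatisfiable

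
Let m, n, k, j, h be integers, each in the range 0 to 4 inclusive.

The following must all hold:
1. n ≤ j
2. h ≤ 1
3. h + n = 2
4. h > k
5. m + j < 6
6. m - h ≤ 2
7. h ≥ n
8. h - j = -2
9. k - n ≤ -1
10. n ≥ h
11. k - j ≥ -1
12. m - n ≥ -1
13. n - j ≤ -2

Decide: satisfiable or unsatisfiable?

Constraints 9, 11, and 13 give j − n ≥ 2, n − k ≥ 1, k − j ≥ -1.
Adding all 3 inequalities: the left sides telescope to 0, and the right sides sum to 2 + 1 + (-1) = 2. So 0 ≥ 2, which is false.

Unsatisfiable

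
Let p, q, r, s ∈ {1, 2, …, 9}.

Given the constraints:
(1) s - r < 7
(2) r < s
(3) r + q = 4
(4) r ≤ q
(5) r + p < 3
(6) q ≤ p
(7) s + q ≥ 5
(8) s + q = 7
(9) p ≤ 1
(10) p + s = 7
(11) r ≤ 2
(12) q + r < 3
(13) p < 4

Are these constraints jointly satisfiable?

From constraint 11: r ≤ 2. From constraints 6 and 9: q ≤ p ≤ 1. Hence r + q ≤ 3. But constraint 3 requires r + q = 4, and 4 > 3. Contradiction.

Unsatisfiable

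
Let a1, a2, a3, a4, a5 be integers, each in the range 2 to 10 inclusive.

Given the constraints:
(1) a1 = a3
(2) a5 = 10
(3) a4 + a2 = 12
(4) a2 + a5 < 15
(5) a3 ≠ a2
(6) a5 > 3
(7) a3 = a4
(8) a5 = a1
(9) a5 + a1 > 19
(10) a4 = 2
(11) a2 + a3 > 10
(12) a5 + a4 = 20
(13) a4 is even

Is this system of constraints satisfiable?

Unsatisfiable

Constraint 2 fixes a5 = 10 and constraint 10 fixes a4 = 2. Constraints 1, 7, and 8 give a5 = a1 = a3 = a4, so a5 = a4. But 10 ≠ 2 — contradiction.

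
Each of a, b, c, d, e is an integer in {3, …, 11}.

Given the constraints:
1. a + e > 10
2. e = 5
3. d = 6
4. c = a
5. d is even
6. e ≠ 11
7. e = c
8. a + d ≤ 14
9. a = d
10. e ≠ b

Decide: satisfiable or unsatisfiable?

Unsatisfiable

Constraint 2 fixes e = 5 and constraint 3 fixes d = 6. Constraints 4, 7, and 9 give e = c = a = d, so e = d. But 5 ≠ 6 — contradiction.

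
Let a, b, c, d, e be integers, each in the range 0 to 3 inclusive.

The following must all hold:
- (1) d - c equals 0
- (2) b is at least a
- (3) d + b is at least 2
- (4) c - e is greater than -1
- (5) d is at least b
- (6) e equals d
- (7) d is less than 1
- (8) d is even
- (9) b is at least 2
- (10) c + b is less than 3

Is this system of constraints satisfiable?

Unsatisfiable

From constraints 5 and 9: d ≥ b and b ≥ 2, so d ≥ 2. From constraint 7: d ≤ 0. But 0 < 2, so no value of d works.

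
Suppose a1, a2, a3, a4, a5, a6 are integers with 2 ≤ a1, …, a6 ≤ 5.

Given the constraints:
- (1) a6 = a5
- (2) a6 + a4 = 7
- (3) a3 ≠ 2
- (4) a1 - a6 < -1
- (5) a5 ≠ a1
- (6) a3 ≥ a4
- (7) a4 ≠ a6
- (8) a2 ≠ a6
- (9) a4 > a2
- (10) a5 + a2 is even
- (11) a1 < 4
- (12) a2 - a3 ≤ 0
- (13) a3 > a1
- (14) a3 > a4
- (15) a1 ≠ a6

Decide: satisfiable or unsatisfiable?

Satisfiable

Try a1 = 2, a2 = 2, a3 = 5, a4 = 3, a5 = 4, a6 = 4.
Check constraint 2: a6 + a4 = 7; constraint 4: a1 - a6 = -2; constraint 12: a2 - a3 = -3. The remaining constraints are straightforward to verify.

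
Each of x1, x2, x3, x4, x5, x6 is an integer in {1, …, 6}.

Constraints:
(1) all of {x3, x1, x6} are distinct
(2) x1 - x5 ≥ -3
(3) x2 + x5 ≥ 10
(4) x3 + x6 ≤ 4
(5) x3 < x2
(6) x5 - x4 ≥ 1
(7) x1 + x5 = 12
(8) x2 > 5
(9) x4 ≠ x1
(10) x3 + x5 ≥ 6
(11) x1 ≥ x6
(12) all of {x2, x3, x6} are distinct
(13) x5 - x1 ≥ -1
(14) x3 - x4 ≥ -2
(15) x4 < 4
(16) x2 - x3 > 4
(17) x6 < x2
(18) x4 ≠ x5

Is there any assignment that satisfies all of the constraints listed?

Satisfiable

Take x1 = 6, x2 = 6, x3 = 1, x4 = 2, x5 = 6, x6 = 3. Then constraint 2: x1 - x5 = 0; constraint 3: x2 + x5 = 12, and every other listed constraint is also met.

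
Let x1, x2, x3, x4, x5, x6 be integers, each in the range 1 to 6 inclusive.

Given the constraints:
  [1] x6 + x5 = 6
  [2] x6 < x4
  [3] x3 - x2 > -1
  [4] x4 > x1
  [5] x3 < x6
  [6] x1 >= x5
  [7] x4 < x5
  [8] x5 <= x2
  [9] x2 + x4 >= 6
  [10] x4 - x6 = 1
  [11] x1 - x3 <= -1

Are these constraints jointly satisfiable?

Unsatisfiable

Constraints 2, 5, 6, 7, and 11 give x5 ≤ x1, x1 < x3, x3 < x6, x6 < x4, x4 < x5. Chaining: x5 ≤ x1 < x3 < x6 < x4 < x5, which forces x5 < x5 — impossible.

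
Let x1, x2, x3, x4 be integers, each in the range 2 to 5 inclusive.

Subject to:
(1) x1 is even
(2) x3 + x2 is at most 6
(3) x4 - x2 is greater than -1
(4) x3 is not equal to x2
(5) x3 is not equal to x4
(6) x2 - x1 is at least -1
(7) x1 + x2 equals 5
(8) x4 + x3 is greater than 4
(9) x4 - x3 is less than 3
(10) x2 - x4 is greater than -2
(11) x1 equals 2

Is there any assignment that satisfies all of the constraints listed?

Satisfiable

Setting (x1, x2, x3, x4) = (2, 3, 2, 4) satisfies everything: constraint 2: x3 + x2 = 5; constraint 3: x4 - x2 = 1; constraint 6: x2 - x1 = 1, and the others follow.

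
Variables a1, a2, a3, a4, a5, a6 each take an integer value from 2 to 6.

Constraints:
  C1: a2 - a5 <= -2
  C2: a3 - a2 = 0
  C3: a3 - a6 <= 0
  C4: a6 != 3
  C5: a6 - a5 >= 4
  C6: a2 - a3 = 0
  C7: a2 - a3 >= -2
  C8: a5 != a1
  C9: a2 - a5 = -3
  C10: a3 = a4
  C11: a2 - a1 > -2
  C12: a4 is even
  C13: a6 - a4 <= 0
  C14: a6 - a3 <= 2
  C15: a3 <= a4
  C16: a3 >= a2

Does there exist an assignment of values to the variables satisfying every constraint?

Constraints 1, 5, 7, and 14 give a5 − a2 ≥ 2, a2 − a3 ≥ -2, a3 − a6 ≥ -2, a6 − a5 ≥ 4.
Adding all 4 inequalities: the left sides telescope to 0, and the right sides sum to 2 + (-2) + (-2) + 4 = 2. So 0 ≥ 2, which is false.

Unsatisfiable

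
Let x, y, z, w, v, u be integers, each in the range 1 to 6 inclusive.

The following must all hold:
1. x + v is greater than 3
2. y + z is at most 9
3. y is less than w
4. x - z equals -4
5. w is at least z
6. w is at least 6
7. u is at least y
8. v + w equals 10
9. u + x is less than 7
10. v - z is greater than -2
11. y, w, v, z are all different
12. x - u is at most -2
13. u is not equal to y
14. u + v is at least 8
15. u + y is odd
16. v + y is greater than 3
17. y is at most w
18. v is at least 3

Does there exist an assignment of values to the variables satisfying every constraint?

Setting (x, y, z, w, v, u) = (1, 2, 5, 6, 4, 5) satisfies everything: constraint 1: x + v = 5; constraint 2: y + z = 7; constraint 4: x - z = -4, and the others follow.

Satisfiable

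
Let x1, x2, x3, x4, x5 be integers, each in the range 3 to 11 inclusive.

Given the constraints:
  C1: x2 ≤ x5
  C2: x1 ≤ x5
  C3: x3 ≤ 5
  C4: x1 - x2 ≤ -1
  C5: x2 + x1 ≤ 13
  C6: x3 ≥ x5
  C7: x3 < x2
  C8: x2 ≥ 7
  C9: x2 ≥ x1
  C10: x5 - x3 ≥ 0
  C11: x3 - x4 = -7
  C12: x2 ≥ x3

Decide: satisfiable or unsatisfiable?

Unsatisfiable

From constraints 1 and 8: x5 ≥ x2 and x2 ≥ 7, so x5 ≥ 7. From constraints 3 and 6: x5 ≤ x3 and x3 ≤ 5, so x5 ≤ 5. But 5 < 7, so no value of x5 works.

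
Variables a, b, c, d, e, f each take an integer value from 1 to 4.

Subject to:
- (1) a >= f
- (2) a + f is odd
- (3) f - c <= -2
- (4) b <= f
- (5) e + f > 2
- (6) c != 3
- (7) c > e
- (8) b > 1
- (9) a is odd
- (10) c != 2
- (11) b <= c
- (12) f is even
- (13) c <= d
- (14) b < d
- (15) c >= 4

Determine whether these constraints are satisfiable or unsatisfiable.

Try a = 3, b = 2, c = 4, d = 4, e = 2, f = 2.
Check constraint 2: a + f = 5 is odd; constraint 3: f - c = -2; constraint 5: e + f = 4. The remaining constraints are straightforward to verify.

Satisfiable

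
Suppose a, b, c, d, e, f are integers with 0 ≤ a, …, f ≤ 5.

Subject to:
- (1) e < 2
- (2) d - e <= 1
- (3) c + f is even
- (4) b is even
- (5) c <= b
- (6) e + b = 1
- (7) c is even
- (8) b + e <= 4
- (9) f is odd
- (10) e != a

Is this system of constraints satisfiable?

Constraint 7 makes c even and constraint 9 makes f odd, so c + f must be odd. Constraint 3 says c + f is even — contradiction.

Unsatisfiable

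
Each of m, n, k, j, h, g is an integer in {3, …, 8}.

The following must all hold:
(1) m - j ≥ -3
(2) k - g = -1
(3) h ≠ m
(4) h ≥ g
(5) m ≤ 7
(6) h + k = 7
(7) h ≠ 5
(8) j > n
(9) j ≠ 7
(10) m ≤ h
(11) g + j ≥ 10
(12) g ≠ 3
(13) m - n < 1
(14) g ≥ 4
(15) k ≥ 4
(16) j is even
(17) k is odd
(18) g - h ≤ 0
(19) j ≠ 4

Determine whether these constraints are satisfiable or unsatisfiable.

Unsatisfiable

From constraints 4 and 14: h ≥ g ≥ 4. From constraint 15: k ≥ 4. Hence h + k ≥ 8. But constraint 6 requires h + k = 7, and 7 < 8. Contradiction.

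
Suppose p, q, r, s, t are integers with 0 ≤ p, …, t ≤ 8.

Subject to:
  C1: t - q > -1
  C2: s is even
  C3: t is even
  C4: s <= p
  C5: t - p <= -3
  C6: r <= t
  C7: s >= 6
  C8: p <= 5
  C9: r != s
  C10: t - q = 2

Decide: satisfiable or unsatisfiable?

Unsatisfiable

From constraints 4 and 7: p ≥ s and s ≥ 6, so p ≥ 6. From constraint 8: p ≤ 5. But 5 < 6, so no value of p works.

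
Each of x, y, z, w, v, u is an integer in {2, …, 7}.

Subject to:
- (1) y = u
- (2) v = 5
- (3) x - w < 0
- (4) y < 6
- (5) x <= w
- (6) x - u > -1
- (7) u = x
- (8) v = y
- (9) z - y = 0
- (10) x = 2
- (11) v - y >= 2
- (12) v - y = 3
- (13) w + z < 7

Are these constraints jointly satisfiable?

Constraint 2 fixes v = 5 and constraint 10 fixes x = 2. Constraints 1, 7, and 8 give v = y = u = x, so v = x. But 5 ≠ 2 — contradiction.

Unsatisfiable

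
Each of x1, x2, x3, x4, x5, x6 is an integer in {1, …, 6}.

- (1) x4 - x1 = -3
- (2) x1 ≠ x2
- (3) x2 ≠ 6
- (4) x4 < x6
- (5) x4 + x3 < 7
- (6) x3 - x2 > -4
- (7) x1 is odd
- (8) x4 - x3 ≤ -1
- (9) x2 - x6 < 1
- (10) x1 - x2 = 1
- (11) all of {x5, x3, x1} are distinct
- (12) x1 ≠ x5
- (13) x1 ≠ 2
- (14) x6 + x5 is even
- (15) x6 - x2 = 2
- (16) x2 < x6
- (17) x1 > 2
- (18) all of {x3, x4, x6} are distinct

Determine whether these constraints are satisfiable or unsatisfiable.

Setting (x1, x2, x3, x4, x5, x6) = (5, 4, 3, 2, 4, 6) satisfies everything: constraint 1: x4 - x1 = -3; constraint 5: x4 + x3 = 5; constraint 6: x3 - x2 = -1, and the others follow.

Satisfiable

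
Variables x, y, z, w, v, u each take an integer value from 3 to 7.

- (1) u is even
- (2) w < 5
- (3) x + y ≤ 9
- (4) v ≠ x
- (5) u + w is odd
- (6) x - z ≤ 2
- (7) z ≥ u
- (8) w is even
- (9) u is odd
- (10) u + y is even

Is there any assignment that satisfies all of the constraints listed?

Constraint 1 makes u even and constraint 8 makes w even, so u + w must be even. Constraint 5 says u + w is odd — contradiction.

Unsatisfiable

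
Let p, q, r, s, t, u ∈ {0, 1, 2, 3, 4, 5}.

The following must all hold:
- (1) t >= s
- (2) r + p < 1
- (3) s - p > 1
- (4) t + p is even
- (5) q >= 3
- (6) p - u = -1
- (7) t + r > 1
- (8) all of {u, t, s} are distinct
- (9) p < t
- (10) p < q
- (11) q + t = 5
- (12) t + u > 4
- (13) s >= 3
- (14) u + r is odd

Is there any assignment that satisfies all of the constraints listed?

From constraint 5: q ≥ 3. From constraints 1 and 13: t ≥ s ≥ 3. Hence q + t ≥ 6. But constraint 11 requires q + t = 5, and 5 < 6. Contradiction.

Unsatisfiable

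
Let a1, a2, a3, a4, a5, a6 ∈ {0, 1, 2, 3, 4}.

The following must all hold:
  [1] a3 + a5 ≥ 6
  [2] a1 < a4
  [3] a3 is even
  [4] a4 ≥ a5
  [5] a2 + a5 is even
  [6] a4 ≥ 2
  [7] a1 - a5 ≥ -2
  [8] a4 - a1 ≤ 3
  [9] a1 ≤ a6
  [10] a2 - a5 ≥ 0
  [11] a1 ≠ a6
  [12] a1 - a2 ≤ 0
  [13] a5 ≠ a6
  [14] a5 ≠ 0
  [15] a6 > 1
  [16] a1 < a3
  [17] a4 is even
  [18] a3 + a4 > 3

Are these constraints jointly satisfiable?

Satisfiable

Take a1 = 0, a2 = 2, a3 = 4, a4 = 2, a5 = 2, a6 = 4. Then constraint 1: a3 + a5 = 6; constraint 7: a1 - a5 = -2, and every other listed constraint is also met.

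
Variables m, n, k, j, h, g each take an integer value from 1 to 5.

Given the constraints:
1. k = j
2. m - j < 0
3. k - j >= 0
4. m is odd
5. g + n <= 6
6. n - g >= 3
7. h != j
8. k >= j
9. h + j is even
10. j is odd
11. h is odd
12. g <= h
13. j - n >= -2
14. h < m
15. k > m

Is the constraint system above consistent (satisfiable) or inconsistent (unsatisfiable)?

Satisfiable

One satisfying assignment is m = 3, n = 5, k = 5, j = 5, h = 1, g = 1.
For the less obvious constraints — constraint 2: m - j = -2; constraint 3: k - j = 0 — and the others hold by inspection.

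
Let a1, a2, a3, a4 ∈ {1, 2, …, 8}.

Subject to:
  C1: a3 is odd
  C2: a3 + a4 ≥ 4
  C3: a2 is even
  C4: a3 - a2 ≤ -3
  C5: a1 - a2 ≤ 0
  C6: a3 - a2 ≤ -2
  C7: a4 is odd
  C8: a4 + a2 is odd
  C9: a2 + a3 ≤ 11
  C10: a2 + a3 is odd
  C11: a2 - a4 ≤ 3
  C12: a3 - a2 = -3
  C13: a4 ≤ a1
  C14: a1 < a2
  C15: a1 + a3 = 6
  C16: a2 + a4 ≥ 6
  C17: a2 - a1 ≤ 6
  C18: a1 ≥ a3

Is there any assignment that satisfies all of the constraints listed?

Satisfiable

Try a1 = 3, a2 = 6, a3 = 3, a4 = 3.
Check constraint 2: a3 + a4 = 6; constraint 4: a3 - a2 = -3. The remaining constraints are straightforward to verify.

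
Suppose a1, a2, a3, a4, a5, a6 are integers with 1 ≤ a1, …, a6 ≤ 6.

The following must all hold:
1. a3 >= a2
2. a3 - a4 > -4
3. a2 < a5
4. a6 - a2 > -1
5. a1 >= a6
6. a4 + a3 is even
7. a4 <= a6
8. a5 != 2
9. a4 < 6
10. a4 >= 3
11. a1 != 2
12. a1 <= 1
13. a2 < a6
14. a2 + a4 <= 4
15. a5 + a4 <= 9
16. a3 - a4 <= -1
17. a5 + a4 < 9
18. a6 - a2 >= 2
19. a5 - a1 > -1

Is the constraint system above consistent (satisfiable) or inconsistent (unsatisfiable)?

Unsatisfiable

From constraints 7 and 10: a6 ≥ a4 and a4 ≥ 3, so a6 ≥ 3. From constraints 5 and 12: a6 ≤ a1 and a1 ≤ 1, so a6 ≤ 1. But 1 < 3, so no value of a6 works.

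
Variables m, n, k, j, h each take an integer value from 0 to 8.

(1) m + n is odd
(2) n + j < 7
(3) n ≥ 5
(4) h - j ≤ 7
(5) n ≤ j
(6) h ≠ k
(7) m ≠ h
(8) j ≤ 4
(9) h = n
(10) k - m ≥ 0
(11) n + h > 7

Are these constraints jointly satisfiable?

Unsatisfiable

From constraint 3: n ≥ 5. From constraints 5 and 8: n ≤ j and j ≤ 4, so n ≤ 4. But 4 < 5, so no value of n works.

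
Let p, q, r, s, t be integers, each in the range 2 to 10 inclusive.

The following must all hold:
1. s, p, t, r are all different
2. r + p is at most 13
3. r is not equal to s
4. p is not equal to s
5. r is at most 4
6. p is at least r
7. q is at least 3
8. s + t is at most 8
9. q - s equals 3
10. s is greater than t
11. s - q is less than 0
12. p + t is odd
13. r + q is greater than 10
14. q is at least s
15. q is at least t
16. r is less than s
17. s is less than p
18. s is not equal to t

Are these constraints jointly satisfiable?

Take p = 7, q = 9, r = 4, s = 6, t = 2. Then constraint 2: r + p = 11; constraint 8: s + t = 8, and every other listed constraint is also met.

Satisfiable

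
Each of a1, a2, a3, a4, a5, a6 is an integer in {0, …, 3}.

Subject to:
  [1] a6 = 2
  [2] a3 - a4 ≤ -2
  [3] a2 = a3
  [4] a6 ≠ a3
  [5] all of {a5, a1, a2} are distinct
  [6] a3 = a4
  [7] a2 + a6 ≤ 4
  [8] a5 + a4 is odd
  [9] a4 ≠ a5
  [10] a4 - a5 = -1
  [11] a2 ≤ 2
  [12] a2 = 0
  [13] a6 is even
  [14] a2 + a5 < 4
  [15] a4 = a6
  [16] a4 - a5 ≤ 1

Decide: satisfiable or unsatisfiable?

Constraint 12 fixes a2 = 0 and constraint 1 fixes a6 = 2. Constraints 3, 6, and 15 give a2 = a3 = a4 = a6, so a2 = a6. But 0 ≠ 2 — contradiction.

Unsatisfiable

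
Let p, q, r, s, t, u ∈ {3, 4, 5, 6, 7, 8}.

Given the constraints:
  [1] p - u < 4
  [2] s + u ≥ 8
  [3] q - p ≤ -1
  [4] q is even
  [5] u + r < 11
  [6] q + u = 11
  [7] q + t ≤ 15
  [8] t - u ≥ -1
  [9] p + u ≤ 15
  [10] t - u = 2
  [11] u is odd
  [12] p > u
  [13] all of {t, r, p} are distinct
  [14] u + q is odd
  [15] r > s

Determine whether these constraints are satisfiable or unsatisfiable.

Setting (p, q, r, s, t, u) = (8, 6, 4, 3, 7, 5) satisfies everything: constraint 1: p - u = 3; constraint 2: s + u = 8, and the others follow.

Satisfiable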